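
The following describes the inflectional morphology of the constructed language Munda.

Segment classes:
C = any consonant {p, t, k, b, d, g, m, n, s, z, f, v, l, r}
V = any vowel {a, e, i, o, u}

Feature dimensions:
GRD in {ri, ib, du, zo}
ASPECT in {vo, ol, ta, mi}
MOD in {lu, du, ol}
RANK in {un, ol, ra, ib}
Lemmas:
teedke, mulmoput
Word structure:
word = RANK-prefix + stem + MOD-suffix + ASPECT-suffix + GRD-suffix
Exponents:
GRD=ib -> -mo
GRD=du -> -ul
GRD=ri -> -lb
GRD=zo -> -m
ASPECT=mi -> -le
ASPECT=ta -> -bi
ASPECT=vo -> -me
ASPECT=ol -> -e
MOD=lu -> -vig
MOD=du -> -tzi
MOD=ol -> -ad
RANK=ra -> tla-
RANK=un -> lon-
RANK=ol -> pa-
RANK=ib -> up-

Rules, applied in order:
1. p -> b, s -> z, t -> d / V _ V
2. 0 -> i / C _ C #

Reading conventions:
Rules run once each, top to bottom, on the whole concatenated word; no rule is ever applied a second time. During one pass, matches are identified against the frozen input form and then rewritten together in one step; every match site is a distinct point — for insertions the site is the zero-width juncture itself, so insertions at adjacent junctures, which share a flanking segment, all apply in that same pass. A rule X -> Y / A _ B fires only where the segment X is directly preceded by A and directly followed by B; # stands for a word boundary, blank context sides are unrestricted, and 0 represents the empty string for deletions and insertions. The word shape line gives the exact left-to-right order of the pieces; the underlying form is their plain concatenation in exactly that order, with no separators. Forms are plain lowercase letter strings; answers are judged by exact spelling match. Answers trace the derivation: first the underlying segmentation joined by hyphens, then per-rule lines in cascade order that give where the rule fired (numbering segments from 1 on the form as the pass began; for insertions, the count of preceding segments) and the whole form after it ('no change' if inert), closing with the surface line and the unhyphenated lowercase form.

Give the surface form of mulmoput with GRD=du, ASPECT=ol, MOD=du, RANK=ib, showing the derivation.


underlying: up-mulmoput-tzi-e-ul
1. p -> b, s -> z, t -> d / V _ V: fires at position(s) 8: upmulmobuttzieul
2. 0 -> i / C _ C #: no change
surface: upmulmobuttzieul


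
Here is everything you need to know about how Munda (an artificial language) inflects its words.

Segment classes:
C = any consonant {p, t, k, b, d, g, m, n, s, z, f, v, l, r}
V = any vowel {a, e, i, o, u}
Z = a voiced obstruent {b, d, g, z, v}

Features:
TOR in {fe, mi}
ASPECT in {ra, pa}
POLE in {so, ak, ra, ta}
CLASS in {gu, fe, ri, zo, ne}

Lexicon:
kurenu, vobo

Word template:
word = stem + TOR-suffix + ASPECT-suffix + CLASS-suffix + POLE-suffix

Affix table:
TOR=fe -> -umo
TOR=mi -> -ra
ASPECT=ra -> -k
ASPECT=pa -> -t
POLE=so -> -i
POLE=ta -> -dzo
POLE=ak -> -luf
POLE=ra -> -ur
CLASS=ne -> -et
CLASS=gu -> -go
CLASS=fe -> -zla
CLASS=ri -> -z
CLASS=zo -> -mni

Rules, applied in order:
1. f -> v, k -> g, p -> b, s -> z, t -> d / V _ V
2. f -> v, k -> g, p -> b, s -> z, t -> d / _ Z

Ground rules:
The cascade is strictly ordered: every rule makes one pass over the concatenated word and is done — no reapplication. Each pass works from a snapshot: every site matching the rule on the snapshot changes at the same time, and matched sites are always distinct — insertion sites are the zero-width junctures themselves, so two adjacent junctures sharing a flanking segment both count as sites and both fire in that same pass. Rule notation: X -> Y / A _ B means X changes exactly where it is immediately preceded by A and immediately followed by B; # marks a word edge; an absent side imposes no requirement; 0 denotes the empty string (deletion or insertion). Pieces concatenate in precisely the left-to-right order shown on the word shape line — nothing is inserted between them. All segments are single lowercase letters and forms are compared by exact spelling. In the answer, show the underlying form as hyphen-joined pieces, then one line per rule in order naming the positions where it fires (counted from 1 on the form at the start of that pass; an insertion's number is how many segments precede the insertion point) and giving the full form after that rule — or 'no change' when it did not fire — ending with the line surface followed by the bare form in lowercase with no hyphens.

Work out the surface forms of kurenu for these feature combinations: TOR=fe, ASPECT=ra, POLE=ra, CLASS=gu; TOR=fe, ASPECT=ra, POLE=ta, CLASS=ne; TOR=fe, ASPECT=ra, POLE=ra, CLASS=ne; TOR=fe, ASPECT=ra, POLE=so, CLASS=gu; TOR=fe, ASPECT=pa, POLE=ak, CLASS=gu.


cell TOR=fe, ASPECT=ra, POLE=ra, CLASS=gu:
underlying: kurenu-umo-k-go-ur
1. f -> v, k -> g, p -> b, s -> z, t -> d / V _ V: no change
2. f -> v, k -> g, p -> b, s -> z, t -> d / _ Z: fires at position(s) 10: kurenuumoggour
surface: kurenuumoggour

cell TOR=fe, ASPECT=ra, POLE=ta, CLASS=ne:
underlying: kurenu-umo-k-et-dzo
1. f -> v, k -> g, p -> b, s -> z, t -> d / V _ V: fires at position(s) 10: kurenuumogetdzo
2. f -> v, k -> g, p -> b, s -> z, t -> d / _ Z: fires at position(s) 12: kurenuumogeddzo
surface: kurenuumogeddzo

cell TOR=fe, ASPECT=ra, POLE=ra, CLASS=ne:
underlying: kurenu-umo-k-et-ur
1. f -> v, k -> g, p -> b, s -> z, t -> d / V _ V: fires at position(s) 10, 12: kurenuumogedur
2. f -> v, k -> g, p -> b, s -> z, t -> d / _ Z: no change
surface: kurenuumogedur

cell TOR=fe, ASPECT=ra, POLE=so, CLASS=gu:
underlying: kurenu-umo-k-go-i
1. f -> v, k -> g, p -> b, s -> z, t -> d / V _ V: no change
2. f -> v, k -> g, p -> b, s -> z, t -> d / _ Z: fires at position(s) 10: kurenuumoggoi
surface: kurenuumoggoi

cell TOR=fe, ASPECT=pa, POLE=ak, CLASS=gu:
underlying: kurenu-umo-t-go-luf
1. f -> v, k -> g, p -> b, s -> z, t -> d / V _ V: no change
2. f -> v, k -> g, p -> b, s -> z, t -> d / _ Z: fires at position(s) 10: kurenuumodgoluf
surface: kurenuumodgoluf


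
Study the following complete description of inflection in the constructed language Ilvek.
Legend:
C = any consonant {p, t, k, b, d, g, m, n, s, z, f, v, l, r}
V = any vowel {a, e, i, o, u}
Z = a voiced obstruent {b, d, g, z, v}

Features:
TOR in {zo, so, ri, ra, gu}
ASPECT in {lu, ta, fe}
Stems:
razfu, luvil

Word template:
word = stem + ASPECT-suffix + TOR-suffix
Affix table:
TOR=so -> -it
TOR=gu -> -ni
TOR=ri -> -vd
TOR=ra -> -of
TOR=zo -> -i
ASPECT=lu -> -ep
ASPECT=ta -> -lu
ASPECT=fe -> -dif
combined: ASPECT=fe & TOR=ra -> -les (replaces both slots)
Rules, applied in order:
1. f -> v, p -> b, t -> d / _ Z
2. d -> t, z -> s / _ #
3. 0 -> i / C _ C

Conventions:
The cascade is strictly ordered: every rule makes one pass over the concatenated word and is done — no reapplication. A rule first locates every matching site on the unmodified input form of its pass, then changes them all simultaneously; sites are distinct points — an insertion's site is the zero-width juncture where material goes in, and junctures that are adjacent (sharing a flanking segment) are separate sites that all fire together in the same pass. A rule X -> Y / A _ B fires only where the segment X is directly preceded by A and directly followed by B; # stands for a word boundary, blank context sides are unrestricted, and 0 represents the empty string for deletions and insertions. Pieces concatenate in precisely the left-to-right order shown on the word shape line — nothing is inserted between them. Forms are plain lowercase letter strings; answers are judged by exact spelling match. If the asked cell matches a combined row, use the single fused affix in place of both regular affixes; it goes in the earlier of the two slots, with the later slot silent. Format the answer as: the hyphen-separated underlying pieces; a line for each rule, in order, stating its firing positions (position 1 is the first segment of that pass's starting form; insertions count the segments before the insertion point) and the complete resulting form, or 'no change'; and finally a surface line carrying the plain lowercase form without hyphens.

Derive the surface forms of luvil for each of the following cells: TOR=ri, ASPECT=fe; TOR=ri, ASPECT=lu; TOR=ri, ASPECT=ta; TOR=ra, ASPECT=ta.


cell TOR=ri, ASPECT=fe:
underlying: luvil-dif-vd
1. f -> v, p -> b, t -> d / _ Z: fires at position(s) 8: luvildivvd
2. d -> t, z -> s / _ #: fires at position(s) 10: luvildivvt
3. 0 -> i / C _ C: inserts after position(s) 5, 8, 9: luvilidivivit
surface: luvilidivivit

cell TOR=ri, ASPECT=lu:
underlying: luvil-ep-vd
1. f -> v, p -> b, t -> d / _ Z: fires at position(s) 7: luvilebvd
2. d -> t, z -> s / _ #: fires at position(s) 9: luvilebvt
3. 0 -> i / C _ C: inserts after position(s) 7, 8: luvilebivit
surface: luvilebivit

cell TOR=ri, ASPECT=ta:
underlying: luvil-lu-vd
1. f -> v, p -> b, t -> d / _ Z: no change
2. d -> t, z -> s / _ #: fires at position(s) 9: luvilluvt
3. 0 -> i / C _ C: inserts after position(s) 5, 8: luvililuvit
surface: luvililuvit

cell TOR=ra, ASPECT=ta:
underlying: luvil-lu-of
1. f -> v, p -> b, t -> d / _ Z: no change
2. d -> t, z -> s / _ #: no change
3. 0 -> i / C _ C: inserts after position(s) 5: luvililuof
surface: luvililuof


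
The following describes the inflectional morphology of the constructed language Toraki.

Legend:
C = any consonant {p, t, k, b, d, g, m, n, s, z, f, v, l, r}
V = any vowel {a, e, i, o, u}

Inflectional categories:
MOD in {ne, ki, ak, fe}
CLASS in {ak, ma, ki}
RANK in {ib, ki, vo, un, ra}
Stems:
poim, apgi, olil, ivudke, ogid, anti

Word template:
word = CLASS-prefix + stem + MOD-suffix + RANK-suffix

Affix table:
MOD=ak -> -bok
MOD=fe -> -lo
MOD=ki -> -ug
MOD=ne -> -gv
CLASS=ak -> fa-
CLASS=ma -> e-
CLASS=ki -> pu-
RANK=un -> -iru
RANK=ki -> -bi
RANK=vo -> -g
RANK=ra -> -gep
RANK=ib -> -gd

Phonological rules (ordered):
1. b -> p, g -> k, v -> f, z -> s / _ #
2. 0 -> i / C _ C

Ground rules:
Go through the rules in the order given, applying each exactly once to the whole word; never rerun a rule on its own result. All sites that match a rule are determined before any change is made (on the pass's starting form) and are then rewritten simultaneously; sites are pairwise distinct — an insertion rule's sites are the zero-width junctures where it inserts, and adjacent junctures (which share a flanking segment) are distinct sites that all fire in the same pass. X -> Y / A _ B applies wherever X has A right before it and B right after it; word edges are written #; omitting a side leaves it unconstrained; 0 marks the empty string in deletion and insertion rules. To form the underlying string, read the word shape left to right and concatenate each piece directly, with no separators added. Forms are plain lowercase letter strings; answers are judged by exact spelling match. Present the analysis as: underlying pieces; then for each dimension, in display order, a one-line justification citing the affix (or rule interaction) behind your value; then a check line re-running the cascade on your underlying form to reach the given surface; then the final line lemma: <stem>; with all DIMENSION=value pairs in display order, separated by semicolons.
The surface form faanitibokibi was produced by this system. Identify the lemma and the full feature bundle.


underlying: fa-anti-bok-bi
MOD=ak - signalled by the affix -bok
CLASS=ak - signalled by the affix fa-
RANK=ki - signalled by the affix -bi
check: faantibokbi -> faantibokbi -> faanitibokibi
lemma: anti; MOD=ak; CLASS=ak; RANK=ki


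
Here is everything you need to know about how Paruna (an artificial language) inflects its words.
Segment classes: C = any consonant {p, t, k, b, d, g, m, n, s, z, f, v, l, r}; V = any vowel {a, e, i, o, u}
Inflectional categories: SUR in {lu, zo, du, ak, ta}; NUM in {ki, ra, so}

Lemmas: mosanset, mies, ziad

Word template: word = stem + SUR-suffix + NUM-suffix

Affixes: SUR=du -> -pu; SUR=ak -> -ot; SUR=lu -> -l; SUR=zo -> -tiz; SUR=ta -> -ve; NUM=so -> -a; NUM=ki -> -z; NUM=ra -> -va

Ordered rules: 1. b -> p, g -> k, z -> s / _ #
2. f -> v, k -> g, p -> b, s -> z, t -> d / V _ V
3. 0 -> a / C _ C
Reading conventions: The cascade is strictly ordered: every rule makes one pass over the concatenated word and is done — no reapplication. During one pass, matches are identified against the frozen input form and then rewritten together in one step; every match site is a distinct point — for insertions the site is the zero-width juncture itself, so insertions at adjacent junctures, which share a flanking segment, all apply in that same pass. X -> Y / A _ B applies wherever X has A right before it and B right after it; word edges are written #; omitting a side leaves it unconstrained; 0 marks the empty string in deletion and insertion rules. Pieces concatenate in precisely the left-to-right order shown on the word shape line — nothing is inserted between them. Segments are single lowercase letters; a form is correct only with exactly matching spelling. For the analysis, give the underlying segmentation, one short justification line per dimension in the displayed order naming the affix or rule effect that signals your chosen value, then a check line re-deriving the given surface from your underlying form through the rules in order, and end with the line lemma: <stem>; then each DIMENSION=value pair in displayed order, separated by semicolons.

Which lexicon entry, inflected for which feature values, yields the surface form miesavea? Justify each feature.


underlying: mies-ve-a
SUR=ta - signalled by the affix -ve
NUM=so - signalled by the affix -a
check: miesvea -> miesvea -> miesvea -> miesavea
lemma: mies; SUR=ta; NUM=so


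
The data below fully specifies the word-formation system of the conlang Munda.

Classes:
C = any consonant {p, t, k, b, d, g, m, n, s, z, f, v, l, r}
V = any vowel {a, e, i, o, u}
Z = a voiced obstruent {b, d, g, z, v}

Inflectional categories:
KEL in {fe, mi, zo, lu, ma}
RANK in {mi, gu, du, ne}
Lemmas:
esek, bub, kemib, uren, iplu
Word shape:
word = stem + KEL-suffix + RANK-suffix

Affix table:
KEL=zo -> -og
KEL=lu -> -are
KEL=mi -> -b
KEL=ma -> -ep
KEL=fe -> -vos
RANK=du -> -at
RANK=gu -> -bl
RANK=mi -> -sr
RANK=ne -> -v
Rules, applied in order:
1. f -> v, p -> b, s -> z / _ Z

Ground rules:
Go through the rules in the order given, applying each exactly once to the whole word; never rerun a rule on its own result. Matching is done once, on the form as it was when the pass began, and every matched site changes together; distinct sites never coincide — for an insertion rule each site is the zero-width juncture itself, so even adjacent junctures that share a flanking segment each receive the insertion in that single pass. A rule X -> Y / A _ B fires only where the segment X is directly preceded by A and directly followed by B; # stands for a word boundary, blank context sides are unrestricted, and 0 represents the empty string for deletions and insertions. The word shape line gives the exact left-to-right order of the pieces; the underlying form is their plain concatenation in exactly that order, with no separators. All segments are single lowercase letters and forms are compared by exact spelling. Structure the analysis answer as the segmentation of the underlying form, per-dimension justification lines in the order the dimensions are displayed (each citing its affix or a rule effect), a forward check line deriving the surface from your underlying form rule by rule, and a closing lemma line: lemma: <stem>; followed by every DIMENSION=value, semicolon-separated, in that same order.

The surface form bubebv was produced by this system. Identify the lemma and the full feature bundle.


underlying: bub-ep-v
KEL=ma - signalled by the affix -ep
RANK=ne - signalled by the affix -v
check: bubepv -> bubebv
lemma: bub; KEL=ma; RANK=ne


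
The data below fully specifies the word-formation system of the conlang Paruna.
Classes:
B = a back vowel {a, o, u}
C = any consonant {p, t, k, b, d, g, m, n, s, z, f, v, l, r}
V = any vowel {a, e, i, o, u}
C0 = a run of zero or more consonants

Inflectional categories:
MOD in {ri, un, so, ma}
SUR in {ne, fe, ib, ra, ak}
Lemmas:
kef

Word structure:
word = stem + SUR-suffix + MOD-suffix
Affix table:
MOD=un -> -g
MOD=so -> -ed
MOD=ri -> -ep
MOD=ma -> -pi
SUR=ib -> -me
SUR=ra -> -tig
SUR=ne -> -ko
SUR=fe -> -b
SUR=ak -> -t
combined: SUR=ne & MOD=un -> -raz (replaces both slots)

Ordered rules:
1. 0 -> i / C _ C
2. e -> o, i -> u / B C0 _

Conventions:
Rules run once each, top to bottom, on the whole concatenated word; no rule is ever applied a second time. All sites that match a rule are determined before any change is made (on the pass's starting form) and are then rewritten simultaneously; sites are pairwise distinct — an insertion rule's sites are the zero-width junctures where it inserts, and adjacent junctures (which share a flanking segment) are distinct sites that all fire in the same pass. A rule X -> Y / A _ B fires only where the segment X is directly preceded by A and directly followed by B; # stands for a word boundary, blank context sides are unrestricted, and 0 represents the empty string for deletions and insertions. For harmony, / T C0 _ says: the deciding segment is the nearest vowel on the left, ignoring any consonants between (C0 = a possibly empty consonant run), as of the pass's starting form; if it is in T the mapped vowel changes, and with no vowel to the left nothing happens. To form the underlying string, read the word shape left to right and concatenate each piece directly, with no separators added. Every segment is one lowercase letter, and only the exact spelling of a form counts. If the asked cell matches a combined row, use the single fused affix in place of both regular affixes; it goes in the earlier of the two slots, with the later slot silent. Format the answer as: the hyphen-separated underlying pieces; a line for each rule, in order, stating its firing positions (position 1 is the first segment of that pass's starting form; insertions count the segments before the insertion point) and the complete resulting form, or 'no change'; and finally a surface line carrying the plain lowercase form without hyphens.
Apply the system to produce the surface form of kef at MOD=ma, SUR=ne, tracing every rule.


underlying: kef-ko-pi
1. 0 -> i / C _ C: inserts after position(s) 3: kefikopi
2. e -> o, i -> u / B C0 _: fires at position(s) 8: kefikopu
surface: kefikopu


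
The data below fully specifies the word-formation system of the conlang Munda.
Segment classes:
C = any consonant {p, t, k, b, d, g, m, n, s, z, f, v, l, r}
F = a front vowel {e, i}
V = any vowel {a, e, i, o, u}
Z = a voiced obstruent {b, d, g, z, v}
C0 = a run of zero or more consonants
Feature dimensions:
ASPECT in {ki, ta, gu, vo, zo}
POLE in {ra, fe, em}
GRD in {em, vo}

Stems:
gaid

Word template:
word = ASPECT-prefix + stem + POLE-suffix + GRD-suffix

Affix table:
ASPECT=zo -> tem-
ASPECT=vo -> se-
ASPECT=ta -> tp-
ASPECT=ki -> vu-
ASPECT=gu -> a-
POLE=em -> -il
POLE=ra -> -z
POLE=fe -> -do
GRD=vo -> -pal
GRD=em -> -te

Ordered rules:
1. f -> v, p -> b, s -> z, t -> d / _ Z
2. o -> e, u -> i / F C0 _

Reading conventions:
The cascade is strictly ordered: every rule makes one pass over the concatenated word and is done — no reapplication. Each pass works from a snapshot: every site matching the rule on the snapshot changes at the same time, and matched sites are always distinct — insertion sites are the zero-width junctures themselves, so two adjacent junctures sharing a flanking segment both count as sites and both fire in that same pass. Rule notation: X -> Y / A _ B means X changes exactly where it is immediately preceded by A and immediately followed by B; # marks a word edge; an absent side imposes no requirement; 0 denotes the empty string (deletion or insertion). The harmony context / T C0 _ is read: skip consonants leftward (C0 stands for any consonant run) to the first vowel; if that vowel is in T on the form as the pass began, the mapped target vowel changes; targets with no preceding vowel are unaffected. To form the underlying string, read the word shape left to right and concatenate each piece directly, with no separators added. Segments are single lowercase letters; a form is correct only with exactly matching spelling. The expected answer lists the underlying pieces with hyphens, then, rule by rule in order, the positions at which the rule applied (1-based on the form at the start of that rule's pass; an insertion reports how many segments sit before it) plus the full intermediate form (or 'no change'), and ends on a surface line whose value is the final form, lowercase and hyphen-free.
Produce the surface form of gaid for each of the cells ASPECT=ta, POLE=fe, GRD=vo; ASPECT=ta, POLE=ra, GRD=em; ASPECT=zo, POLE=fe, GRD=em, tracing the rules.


cell ASPECT=ta, POLE=fe, GRD=vo:
underlying: tp-gaid-do-pal
1. f -> v, p -> b, s -> z, t -> d / _ Z: fires at position(s) 2: tbgaiddopal
2. o -> e, u -> i / F C0 _: fires at position(s) 8: tbgaiddepal
surface: tbgaiddepal

cell ASPECT=ta, POLE=ra, GRD=em:
underlying: tp-gaid-z-te
1. f -> v, p -> b, s -> z, t -> d / _ Z: fires at position(s) 2: tbgaidzte
2. o -> e, u -> i / F C0 _: no change
surface: tbgaidzte

cell ASPECT=zo, POLE=fe, GRD=em:
underlying: tem-gaid-do-te
1. f -> v, p -> b, s -> z, t -> d / _ Z: no change
2. o -> e, u -> i / F C0 _: fires at position(s) 9: temgaiddete
surface: temgaiddete


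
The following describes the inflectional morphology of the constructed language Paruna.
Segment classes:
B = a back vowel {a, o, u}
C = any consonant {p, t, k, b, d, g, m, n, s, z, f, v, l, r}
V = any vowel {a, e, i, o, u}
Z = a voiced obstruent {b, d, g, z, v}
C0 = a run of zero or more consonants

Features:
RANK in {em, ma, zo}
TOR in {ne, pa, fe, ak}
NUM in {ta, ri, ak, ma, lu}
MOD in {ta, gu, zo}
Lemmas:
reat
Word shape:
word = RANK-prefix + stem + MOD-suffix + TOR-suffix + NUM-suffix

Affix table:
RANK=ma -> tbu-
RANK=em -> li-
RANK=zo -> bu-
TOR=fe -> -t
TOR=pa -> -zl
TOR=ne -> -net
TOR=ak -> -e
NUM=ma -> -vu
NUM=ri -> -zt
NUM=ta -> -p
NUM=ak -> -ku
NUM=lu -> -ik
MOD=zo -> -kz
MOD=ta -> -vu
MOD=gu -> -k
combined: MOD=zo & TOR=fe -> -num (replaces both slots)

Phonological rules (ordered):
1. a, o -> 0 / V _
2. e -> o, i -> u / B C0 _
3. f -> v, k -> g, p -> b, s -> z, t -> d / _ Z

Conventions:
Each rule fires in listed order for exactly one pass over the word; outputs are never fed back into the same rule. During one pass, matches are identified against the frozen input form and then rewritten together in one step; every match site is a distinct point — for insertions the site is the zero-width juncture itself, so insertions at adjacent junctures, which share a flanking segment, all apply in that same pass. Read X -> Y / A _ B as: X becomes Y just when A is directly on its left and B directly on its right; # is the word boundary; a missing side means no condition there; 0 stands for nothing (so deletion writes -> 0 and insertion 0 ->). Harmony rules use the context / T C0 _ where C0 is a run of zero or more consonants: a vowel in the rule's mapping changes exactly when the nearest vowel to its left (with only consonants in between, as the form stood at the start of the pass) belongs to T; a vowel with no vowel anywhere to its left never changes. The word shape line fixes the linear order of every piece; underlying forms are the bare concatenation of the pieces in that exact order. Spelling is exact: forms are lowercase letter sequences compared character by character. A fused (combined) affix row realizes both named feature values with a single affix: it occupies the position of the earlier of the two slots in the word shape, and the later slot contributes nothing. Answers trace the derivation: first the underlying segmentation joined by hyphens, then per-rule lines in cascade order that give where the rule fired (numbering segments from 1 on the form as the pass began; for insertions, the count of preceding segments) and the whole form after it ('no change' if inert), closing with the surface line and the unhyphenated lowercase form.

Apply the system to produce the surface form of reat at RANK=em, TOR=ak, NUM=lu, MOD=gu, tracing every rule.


underlying: li-reat-k-e-ik
1. a, o -> 0 / V _: fires at position(s) 5: liretkeik
2. e -> o, i -> u / B C0 _: no change
3. f -> v, k -> g, p -> b, s -> z, t -> d / _ Z: no change
surface: liretkeik


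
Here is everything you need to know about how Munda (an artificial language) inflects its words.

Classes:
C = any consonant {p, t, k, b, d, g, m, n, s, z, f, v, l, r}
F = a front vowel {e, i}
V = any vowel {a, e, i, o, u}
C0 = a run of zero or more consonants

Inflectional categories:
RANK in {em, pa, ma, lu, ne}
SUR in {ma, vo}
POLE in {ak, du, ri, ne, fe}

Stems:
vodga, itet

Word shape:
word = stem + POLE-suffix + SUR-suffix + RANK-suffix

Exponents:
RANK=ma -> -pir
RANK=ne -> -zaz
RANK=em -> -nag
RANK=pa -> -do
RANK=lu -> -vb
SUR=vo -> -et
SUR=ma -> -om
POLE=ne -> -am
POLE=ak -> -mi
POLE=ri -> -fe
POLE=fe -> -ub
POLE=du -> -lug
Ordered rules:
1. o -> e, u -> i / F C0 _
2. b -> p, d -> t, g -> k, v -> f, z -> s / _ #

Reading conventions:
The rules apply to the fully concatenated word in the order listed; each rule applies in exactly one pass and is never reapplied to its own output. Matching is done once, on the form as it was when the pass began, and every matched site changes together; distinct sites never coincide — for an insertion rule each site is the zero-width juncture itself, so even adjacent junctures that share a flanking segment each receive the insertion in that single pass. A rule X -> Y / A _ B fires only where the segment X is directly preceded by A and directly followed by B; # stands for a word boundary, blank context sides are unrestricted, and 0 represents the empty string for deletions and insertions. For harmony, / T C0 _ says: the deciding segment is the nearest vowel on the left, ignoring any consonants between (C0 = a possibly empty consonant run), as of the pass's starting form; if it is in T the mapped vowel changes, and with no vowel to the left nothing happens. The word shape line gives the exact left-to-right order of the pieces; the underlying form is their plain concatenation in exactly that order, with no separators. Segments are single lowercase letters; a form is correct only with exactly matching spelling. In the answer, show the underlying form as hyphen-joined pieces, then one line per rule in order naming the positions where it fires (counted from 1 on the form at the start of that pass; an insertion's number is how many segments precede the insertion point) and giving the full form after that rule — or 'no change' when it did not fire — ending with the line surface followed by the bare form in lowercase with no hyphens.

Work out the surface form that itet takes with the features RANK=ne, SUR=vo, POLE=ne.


underlying: itet-am-et-zaz
1. o -> e, u -> i / F C0 _: no change
2. b -> p, d -> t, g -> k, v -> f, z -> s / _ #: fires at position(s) 11: itetametzas
surface: itetametzas


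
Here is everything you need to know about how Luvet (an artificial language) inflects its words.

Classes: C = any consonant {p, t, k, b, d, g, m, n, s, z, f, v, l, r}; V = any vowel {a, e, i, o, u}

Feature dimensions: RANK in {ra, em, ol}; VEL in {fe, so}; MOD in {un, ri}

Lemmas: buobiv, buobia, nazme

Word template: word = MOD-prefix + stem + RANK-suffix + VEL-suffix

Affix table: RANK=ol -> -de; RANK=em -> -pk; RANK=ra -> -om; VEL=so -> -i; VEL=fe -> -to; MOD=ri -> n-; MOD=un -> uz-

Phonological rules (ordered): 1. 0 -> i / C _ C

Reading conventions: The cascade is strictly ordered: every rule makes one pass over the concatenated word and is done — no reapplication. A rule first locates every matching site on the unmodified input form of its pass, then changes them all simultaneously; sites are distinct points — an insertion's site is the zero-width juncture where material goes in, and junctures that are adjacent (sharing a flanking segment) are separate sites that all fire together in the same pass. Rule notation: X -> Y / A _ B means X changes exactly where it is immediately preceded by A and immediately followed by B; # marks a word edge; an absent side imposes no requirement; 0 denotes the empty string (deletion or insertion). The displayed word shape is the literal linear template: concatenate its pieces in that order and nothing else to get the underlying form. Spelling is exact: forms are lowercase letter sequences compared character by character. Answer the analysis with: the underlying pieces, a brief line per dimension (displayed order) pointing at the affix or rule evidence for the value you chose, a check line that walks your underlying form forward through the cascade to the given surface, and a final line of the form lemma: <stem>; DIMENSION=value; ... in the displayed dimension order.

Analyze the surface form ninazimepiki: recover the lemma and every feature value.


underlying: n-nazme-pk-i
RANK=em - signalled by the affix -pk
VEL=so - signalled by the affix -i
MOD=ri - signalled by the affix n-
check: nnazmepki -> ninazimepiki
lemma: nazme; RANK=em; VEL=so; MOD=ri


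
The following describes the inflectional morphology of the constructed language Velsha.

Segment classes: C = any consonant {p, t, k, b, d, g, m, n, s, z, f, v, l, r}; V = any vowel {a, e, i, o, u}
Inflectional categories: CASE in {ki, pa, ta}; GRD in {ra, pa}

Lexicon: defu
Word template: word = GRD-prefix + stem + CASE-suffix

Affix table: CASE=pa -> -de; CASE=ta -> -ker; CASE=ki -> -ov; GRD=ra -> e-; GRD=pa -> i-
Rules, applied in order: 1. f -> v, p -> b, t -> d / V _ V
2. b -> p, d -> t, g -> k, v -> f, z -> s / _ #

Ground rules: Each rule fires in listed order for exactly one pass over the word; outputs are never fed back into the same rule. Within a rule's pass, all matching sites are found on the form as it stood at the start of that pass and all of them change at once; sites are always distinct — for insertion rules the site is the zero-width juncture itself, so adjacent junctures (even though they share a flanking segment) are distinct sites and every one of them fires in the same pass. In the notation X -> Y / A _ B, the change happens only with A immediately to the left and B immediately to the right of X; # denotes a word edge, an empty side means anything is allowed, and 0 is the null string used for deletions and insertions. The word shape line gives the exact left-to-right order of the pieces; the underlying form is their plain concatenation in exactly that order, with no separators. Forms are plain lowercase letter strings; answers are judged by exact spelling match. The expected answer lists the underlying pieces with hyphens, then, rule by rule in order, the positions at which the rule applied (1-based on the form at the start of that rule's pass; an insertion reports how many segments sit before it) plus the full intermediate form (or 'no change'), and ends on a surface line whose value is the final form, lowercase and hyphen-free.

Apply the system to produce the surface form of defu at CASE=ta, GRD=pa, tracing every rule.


underlying: i-defu-ker
1. f -> v, p -> b, t -> d / V _ V: fires at position(s) 4: idevuker
2. b -> p, d -> t, g -> k, v -> f, z -> s / _ #: no change
surface: idevuker


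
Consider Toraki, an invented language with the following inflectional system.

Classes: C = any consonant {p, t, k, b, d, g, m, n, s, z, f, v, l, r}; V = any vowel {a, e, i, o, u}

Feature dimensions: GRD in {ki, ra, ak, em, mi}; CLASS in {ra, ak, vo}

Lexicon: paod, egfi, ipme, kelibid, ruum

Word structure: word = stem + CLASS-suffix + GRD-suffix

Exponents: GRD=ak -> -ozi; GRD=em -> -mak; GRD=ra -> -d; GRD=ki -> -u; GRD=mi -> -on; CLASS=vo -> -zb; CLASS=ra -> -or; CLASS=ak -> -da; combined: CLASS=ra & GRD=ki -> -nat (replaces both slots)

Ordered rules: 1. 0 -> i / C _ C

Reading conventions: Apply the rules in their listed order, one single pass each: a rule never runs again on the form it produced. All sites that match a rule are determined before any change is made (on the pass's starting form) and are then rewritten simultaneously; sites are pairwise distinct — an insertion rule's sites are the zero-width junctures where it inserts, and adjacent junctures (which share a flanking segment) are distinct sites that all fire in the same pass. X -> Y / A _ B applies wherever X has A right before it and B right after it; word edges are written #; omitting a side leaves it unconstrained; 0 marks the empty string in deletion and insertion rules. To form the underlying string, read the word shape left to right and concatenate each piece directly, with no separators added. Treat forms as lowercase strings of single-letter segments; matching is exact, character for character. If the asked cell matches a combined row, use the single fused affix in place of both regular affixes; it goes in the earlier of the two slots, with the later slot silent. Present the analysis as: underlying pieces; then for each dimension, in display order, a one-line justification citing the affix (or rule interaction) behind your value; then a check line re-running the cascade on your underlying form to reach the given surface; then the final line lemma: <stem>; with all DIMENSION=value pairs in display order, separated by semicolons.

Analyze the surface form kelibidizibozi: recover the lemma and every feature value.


underlying: kelibid-zb-ozi
GRD=ak - signalled by the affix -ozi
CLASS=vo - signalled by the affix -zb
check: kelibidzbozi -> kelibidizibozi
lemma: kelibid; GRD=ak; CLASS=vo


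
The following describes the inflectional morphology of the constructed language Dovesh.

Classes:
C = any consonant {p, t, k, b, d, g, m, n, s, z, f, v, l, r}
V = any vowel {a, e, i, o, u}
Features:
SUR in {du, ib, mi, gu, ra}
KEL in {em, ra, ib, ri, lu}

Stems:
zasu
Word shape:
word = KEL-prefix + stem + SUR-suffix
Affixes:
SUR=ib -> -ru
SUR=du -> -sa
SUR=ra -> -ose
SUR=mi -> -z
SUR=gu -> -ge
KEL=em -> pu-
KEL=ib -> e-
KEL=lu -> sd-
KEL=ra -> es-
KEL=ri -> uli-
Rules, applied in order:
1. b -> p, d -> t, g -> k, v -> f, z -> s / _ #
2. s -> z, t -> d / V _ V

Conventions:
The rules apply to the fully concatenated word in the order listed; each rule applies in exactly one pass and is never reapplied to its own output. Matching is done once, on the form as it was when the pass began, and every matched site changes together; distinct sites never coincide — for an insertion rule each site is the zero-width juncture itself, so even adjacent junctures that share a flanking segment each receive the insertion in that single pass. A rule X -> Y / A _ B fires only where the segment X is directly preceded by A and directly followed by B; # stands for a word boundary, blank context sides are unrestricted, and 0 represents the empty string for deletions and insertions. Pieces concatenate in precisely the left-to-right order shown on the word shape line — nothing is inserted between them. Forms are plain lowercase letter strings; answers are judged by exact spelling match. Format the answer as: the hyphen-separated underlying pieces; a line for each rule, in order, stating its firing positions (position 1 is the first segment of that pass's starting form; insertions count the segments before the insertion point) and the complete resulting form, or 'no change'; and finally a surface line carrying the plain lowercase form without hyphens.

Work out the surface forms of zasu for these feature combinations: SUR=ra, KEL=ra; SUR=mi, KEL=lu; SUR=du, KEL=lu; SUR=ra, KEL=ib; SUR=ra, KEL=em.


cell SUR=ra, KEL=ra:
underlying: es-zasu-ose
1. b -> p, d -> t, g -> k, v -> f, z -> s / _ #: no change
2. s -> z, t -> d / V _ V: fires at position(s) 5, 8: eszazuoze
surface: eszazuoze

cell SUR=mi, KEL=lu:
underlying: sd-zasu-z
1. b -> p, d -> t, g -> k, v -> f, z -> s / _ #: fires at position(s) 7: sdzasus
2. s -> z, t -> d / V _ V: fires at position(s) 5: sdzazus
surface: sdzazus

cell SUR=du, KEL=lu:
underlying: sd-zasu-sa
1. b -> p, d -> t, g -> k, v -> f, z -> s / _ #: no change
2. s -> z, t -> d / V _ V: fires at position(s) 5, 7: sdzazuza
surface: sdzazuza

cell SUR=ra, KEL=ib:
underlying: e-zasu-ose
1. b -> p, d -> t, g -> k, v -> f, z -> s / _ #: no change
2. s -> z, t -> d / V _ V: fires at position(s) 4, 7: ezazuoze
surface: ezazuoze

cell SUR=ra, KEL=em:
underlying: pu-zasu-ose
1. b -> p, d -> t, g -> k, v -> f, z -> s / _ #: no change
2. s -> z, t -> d / V _ V: fires at position(s) 5, 8: puzazuoze
surface: puzazuoze


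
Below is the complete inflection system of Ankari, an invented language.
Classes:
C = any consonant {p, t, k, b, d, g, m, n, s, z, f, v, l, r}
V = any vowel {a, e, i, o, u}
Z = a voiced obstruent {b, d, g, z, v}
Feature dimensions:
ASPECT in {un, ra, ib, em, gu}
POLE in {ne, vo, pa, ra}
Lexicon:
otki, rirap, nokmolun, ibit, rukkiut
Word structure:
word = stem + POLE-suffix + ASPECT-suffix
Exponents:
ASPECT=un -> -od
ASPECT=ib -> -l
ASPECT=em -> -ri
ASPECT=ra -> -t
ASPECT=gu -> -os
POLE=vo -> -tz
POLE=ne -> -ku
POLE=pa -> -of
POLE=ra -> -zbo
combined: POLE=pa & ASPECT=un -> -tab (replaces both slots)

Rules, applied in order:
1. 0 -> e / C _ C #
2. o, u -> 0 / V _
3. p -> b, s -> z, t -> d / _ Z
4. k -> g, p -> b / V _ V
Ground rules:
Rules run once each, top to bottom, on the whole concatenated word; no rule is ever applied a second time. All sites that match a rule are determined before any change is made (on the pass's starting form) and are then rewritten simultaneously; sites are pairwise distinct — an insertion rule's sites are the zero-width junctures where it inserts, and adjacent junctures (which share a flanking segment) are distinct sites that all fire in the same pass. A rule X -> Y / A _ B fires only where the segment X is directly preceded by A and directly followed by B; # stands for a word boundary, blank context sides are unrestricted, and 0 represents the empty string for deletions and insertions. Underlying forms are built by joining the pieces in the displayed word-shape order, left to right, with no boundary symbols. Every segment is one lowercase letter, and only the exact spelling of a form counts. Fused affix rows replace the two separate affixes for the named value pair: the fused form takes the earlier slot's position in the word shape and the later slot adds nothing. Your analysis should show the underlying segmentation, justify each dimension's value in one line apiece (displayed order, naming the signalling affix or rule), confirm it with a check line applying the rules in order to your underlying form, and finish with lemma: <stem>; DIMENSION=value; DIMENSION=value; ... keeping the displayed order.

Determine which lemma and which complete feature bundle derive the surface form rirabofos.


underlying: rirap-of-os
ASPECT=gu - signalled by the affix -os
POLE=pa - signalled by the affix -of
check: rirapofos -> rirapofos -> rirapofos -> rirapofos -> rirabofos
lemma: rirap; ASPECT=gu; POLE=pa


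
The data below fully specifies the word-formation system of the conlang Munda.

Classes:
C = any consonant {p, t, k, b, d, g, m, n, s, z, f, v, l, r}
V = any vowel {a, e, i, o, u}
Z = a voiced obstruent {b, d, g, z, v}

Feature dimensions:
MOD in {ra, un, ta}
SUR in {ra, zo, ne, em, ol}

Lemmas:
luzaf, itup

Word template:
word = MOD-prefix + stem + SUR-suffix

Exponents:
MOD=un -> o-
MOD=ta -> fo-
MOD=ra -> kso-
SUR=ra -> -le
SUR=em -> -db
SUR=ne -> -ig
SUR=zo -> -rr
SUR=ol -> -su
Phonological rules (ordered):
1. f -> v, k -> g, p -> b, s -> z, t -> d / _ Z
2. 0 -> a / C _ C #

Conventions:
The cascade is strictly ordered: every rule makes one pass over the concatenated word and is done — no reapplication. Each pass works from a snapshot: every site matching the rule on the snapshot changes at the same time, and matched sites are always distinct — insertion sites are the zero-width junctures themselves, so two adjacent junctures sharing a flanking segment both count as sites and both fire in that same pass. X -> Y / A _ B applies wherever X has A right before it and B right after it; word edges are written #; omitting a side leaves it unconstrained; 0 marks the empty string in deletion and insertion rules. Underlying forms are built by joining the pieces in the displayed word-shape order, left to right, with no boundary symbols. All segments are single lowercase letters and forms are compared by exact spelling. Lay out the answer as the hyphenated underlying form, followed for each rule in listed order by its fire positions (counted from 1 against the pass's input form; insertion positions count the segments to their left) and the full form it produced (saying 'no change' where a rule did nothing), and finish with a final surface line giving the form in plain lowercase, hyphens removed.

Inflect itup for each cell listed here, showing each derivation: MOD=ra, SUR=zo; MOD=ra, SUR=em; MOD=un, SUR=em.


cell MOD=ra, SUR=zo:
underlying: kso-itup-rr
1. f -> v, k -> g, p -> b, s -> z, t -> d / _ Z: no change
2. 0 -> a / C _ C #: inserts after position(s) 8: ksoituprar
surface: ksoituprar

cell MOD=ra, SUR=em:
underlying: kso-itup-db
1. f -> v, k -> g, p -> b, s -> z, t -> d / _ Z: fires at position(s) 7: ksoitubdb
2. 0 -> a / C _ C #: inserts after position(s) 8: ksoitubdab
surface: ksoitubdab

cell MOD=un, SUR=em:
underlying: o-itup-db
1. f -> v, k -> g, p -> b, s -> z, t -> d / _ Z: fires at position(s) 5: oitubdb
2. 0 -> a / C _ C #: inserts after position(s) 6: oitubdab
surface: oitubdab
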